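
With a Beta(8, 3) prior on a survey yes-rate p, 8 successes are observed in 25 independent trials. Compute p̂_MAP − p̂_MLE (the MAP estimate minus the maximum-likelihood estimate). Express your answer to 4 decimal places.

MAP − MLE = 0.1212

Posterior is Beta(16, 20); MAP = (16−1)/(36−2) = 15/34 ≈ 0.44118.
MLE ignores the prior: p̂_MLE = k/n = 8/25 ≈ 0.32000.
Difference = 15/34 − 8/25 = 103/850 ≈ 0.1212.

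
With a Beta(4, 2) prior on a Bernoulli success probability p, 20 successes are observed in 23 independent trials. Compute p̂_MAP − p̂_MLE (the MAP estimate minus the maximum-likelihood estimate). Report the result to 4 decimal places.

Posterior is Beta(24, 5); MAP = (24−1)/(29−2) = 23/27 ≈ 0.85185.
MLE ignores the prior: p̂_MLE = k/n = 20/23 ≈ 0.86957.
Difference = 23/27 − 20/23 = -11/621 ≈ -0.0177.

MAP − MLE = -0.0177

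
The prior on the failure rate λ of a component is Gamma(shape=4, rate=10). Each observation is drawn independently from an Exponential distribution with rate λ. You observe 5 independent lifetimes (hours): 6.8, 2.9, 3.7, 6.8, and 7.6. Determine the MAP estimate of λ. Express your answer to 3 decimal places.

λ̂_MAP = 0.212

The Exponential(rate=λ) likelihood is ∝ λ^n e^(−λΣtᵢ). Here n = 5 and Σtᵢ = 6.8 + 2.9 + 3.7 + 6.8 + 7.6 = 27.8.
Posterior ∝ λ^3e^(−10λ) · λ^5e^(−27.8λ) = λ^8e^(−37.8λ), i.e. Gamma(9, 37.8).
Mode = (a−1)/b = 8/37.8 ≈ 0.212.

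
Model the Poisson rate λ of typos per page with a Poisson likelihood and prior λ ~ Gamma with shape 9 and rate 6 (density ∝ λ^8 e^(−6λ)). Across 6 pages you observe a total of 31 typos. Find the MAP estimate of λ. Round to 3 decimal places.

λ̂_MAP = 3.250

Σxᵢ = 31, n = 6.
Posterior ∝ λ^8e^(−6λ) · λ^31e^(−6λ) = λ^39e^(−12λ), i.e. Gamma(shape=40, rate=12).
The mode of a Gamma(a, b) with a ≥ 1 (shape–rate) is (a−1)/b = 39/12 ≈ 3.250.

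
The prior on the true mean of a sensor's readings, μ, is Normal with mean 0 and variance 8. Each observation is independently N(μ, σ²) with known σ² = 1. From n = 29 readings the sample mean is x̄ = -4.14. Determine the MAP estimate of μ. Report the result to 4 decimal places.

n = 29, x̄ = -4.14.
For a Normal prior and Normal likelihood with known variance, the posterior is Normal; its mode equals its mean, the precision-weighted average.
Prior precision 1/σ₀² = 1/8 = 0.125; data precision n/σ² = 29/1 = 29.
μ̂ = (0.125·0 + 29·(-4.14)) / (0.125 + 29) = (-120.06)/29.125 = -24012/5825 ≈ -4.1222.

μ̂_MAP = -4.1222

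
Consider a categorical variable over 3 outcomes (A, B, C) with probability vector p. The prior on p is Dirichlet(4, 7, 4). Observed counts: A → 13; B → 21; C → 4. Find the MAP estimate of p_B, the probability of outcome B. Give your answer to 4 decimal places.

The posterior is Dirichlet(αᵢ + nᵢ) = Dirichlet(17, 28, 8).
For a Dirichlet(a₁,…,a_K) with all aᵢ > 1, the mode has j-th component (aⱼ − 1)/(Σaᵢ − K).
Here Σaᵢ = 53 and K = 3, so p_B = (28 − 1)/(53 − 3) = 27/50 ≈ 0.5400.

MAP estimate of p_B = 0.5400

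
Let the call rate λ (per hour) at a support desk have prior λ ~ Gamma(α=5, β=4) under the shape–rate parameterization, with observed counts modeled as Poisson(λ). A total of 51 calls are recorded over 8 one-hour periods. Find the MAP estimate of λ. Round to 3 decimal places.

Σxᵢ = 51, n = 8.
Posterior ∝ λ^4e^(−4λ) · λ^51e^(−8λ) = λ^55e^(−12λ), i.e. Gamma(shape=56, rate=12).
The mode of a Gamma(a, b) with a ≥ 1 (shape–rate) is (a−1)/b = 55/12 ≈ 4.583.

λ̂_MAP = 4.583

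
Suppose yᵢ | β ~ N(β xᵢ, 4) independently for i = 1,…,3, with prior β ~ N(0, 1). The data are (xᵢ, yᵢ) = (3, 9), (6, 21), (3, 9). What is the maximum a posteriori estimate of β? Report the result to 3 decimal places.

β̂_MAP = 3.103

log p(β | y) = −Σ(yᵢ − βxᵢ)²/(2·4) − β²/(2·1) + const.
Setting the derivative to zero: Σxᵢ(yᵢ − βxᵢ)/4 − β/1 = 0, so β = Σxᵢyᵢ / (Σxᵢ² + σ²/τ²).
Σxᵢyᵢ = 3·9 + 6·21 + 3·9 = 180; Σxᵢ² = 54; σ²/τ² = 4.
β̂_MAP = 180 / (54 + 4) = 180/58 ≈ 3.103.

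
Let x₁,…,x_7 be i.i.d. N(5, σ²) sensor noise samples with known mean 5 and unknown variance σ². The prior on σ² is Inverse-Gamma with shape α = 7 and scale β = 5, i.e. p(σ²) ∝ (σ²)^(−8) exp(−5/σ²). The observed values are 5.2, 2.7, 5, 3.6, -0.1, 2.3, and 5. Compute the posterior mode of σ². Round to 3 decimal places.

Sum of squared deviations about the known mean: SS = (5.2−5)² + (2.7−5)² + (5−5)² + (3.6−5)² + (-0.1−5)² + (2.3−5)² + (5−5)² = 40.59.
The Normal likelihood contributes (σ²)^(−n/2) exp(−SS/(2σ²)), so the posterior is Inverse-Gamma(α + n/2, β + SS/2) = Inverse-Gamma(10.5, 25.295).
The mode of Inverse-Gamma(a, b) is b/(a+1) = 25.295/11.5 ≈ 2.200.

σ̂²_MAP = 2.200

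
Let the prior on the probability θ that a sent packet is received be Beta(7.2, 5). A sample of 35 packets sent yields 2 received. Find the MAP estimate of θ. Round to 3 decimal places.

Prior: Beta(7.2, 5).
Data: 2 successes in 35 trials. The binomial likelihood contributes θ^2(1−θ)^33, so the posterior is Beta(7.2+2, 5+33) = Beta(9.2, 38).
For Beta(a, b) with a, b > 1 the mode is (a−1)/(a+b−2) = 8.2/45.2 ≈ 0.181.

θ̂_MAP = 0.181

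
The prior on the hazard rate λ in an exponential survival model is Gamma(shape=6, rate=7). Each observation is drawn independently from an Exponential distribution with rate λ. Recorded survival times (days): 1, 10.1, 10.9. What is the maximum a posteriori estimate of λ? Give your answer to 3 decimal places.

λ̂_MAP = 0.276

The Exponential(rate=λ) likelihood is ∝ λ^n e^(−λΣtᵢ). Here n = 3 and Σtᵢ = 1 + 10.1 + 10.9 = 22.
Posterior ∝ λ^5e^(−7λ) · λ^3e^(−22λ) = λ^8e^(−29λ), i.e. Gamma(9, 29).
Mode = (a−1)/b = 8/29 ≈ 0.276.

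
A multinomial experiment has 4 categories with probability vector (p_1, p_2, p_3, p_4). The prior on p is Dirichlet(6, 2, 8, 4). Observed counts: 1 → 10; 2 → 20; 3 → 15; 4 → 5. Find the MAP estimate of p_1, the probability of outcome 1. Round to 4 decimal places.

The posterior is Dirichlet(αᵢ + nᵢ) = Dirichlet(16, 22, 23, 9).
For a Dirichlet(a₁,…,a_K) with all aᵢ > 1, the mode has j-th component (aⱼ − 1)/(Σaᵢ − K).
Here Σaᵢ = 70 and K = 4, so p_1 = (16 − 1)/(70 − 4) = 15/66 ≈ 0.2273.

MAP estimate: 0.2273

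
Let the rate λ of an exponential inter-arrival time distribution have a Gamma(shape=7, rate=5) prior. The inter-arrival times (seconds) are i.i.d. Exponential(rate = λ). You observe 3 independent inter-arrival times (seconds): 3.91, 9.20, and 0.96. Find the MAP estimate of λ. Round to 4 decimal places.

The Exponential(rate=λ) likelihood is ∝ λ^n e^(−λΣtᵢ). Here n = 3 and Σtᵢ = 3.91 + 9.20 + 0.96 = 14.07.
Posterior ∝ λ^6e^(−5λ) · λ^3e^(−14.07λ) = λ^9e^(−19.07λ), i.e. Gamma(10, 19.07).
Mode = (a−1)/b = 9/19.07 ≈ 0.4719.

λ̂_MAP = 0.4719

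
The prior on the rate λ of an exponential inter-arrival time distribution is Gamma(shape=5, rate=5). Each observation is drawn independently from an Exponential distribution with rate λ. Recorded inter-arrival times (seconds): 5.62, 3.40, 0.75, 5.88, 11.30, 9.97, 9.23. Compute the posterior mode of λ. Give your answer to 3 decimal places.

λ̂_MAP = 0.215

The Exponential(rate=λ) likelihood is ∝ λ^n e^(−λΣtᵢ). Here n = 7 and Σtᵢ = 5.62 + 3.40 + 0.75 + 5.88 + 11.30 + 9.97 + 9.23 = 46.15.
Posterior ∝ λ^4e^(−5λ) · λ^7e^(−46.15λ) = λ^11e^(−51.15λ), i.e. Gamma(12, 51.15).
Mode = (a−1)/b = 11/51.15 ≈ 0.215.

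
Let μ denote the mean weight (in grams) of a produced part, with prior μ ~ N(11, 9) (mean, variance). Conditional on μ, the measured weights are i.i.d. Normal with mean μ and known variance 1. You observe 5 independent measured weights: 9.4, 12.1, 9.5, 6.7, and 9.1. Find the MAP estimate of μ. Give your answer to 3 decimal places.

μ̂_MAP = 9.396

n = 5; x̄ = (9.4 + 12.1 + 9.5 + 6.7 + 9.1)/5 = 46.8/5 = 9.36.
For a Normal prior and Normal likelihood with known variance, the posterior is Normal; its mode equals its mean, the precision-weighted average.
Prior precision 1/σ₀² = 1/9; data precision n/σ² = 5/1 = 5.
μ̂ = ((1/9)·11 + 5·9.36) / (1/9 + 5) = (2161/45)/(46/9) = 2161/230 ≈ 9.396.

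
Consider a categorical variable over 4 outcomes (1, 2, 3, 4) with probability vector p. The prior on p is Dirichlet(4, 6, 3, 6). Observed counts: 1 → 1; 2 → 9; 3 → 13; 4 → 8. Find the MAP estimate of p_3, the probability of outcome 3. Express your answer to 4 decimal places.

The posterior is Dirichlet(αᵢ + nᵢ) = Dirichlet(5, 15, 16, 14).
For a Dirichlet(a₁,…,a_K) with all aᵢ > 1, the mode has j-th component (aⱼ − 1)/(Σaᵢ − K).
Here Σaᵢ = 50 and K = 4, so p_3 = (16 − 1)/(50 − 4) = 15/46 ≈ 0.3261.

MAP estimate: 0.3261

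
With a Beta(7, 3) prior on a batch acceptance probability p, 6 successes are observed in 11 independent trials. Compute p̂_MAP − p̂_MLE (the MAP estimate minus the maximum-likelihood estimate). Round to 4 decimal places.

Posterior is Beta(13, 8); MAP = (13−1)/(21−2) = 12/19 ≈ 0.63158.
MLE ignores the prior: p̂_MLE = k/n = 6/11 ≈ 0.54545.
Difference = 12/19 − 6/11 = 18/209 ≈ 0.0861.

MAP − MLE = 0.0861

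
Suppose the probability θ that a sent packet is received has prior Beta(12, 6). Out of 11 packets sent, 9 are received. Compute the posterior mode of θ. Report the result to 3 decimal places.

Prior: Beta(12, 6).
Data: 9 successes in 11 trials. The binomial likelihood contributes θ^9(1−θ)^2, so the posterior is Beta(12+9, 6+2) = Beta(21, 8).
For Beta(a, b) with a, b > 1 the mode is (a−1)/(a+b−2) = 20/27 ≈ 0.741.

θ̂_MAP = 0.741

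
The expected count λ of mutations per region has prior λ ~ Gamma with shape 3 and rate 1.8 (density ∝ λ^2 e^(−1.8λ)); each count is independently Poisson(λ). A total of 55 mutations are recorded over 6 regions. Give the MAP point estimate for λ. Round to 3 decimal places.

λ̂_MAP = 7.308

Σxᵢ = 55, n = 6.
Posterior ∝ λ^2e^(−1.8λ) · λ^55e^(−6λ) = λ^57e^(−7.8λ), i.e. Gamma(shape=58, rate=7.8).
The mode of a Gamma(a, b) with a ≥ 1 (shape–rate) is (a−1)/b = 57/7.8 ≈ 7.308.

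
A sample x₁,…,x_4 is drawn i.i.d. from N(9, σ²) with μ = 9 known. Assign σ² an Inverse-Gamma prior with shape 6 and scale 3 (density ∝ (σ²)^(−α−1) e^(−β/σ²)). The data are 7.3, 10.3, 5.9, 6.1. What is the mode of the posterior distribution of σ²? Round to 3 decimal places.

Sum of squared deviations about the known mean: SS = (7.3−9)² + (10.3−9)² + (5.9−9)² + (6.1−9)² = 22.6.
The Normal likelihood contributes (σ²)^(−n/2) exp(−SS/(2σ²)), so the posterior is Inverse-Gamma(α + n/2, β + SS/2) = Inverse-Gamma(8, 14.3).
The mode of Inverse-Gamma(a, b) is b/(a+1) = 14.3/9 ≈ 1.589.

σ̂²_MAP = 1.589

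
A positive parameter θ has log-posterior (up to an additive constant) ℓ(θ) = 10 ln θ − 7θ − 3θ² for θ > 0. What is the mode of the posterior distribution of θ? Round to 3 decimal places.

θ̂_MAP = 0.833

ℓ'(θ) = 10/θ − 7 − 6θ. Setting this to zero and multiplying by θ: 6θ² + 7θ − 10 = 0.
θ = (−7 + √(7² + 4·6·10)) / (2·6) = (−7 + √289) / 12 = (−7 + 17)/12 = 5/6.
ℓ''(θ) = −10/θ² − 6 < 0, confirming a maximum.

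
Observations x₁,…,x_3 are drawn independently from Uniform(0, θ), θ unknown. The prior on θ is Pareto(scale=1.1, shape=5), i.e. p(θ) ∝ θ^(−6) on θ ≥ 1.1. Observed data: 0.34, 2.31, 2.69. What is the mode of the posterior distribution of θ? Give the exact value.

θ̂_MAP = 2.69

The Uniform(0, θ) likelihood is θ^(−n) for θ ≥ max(xᵢ), zero otherwise. Here max(xᵢ) = 2.69.
Posterior ∝ θ^(−6) · θ^(−3) = θ^(−9) on θ ≥ max(1.1, 2.69) = 2.69.
This density is strictly decreasing in θ, so the posterior mode lies at the lower boundary of the support.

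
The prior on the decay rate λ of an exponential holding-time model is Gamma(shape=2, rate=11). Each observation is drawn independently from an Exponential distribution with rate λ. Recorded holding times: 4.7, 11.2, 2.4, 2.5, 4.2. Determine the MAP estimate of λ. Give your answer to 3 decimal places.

The Exponential(rate=λ) likelihood is ∝ λ^n e^(−λΣtᵢ). Here n = 5 and Σtᵢ = 4.7 + 11.2 + 2.4 + 2.5 + 4.2 = 25.
Posterior ∝ λe^(−11λ) · λ^5e^(−25λ) = λ^6e^(−36λ), i.e. Gamma(7, 36).
Mode = (a−1)/b = 6/36 ≈ 0.167.

λ̂_MAP = 0.167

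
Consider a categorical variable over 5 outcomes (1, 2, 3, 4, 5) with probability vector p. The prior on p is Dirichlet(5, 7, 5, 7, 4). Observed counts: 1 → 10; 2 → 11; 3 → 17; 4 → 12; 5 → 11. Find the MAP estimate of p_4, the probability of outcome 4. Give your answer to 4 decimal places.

MAP estimate: 0.2143

The posterior is Dirichlet(αᵢ + nᵢ) = Dirichlet(15, 18, 22, 19, 15).
For a Dirichlet(a₁,…,a_K) with all aᵢ > 1, the mode has j-th component (aⱼ − 1)/(Σaᵢ − K).
Here Σaᵢ = 89 and K = 5, so p_4 = (19 − 1)/(89 − 5) = 18/84 ≈ 0.2143.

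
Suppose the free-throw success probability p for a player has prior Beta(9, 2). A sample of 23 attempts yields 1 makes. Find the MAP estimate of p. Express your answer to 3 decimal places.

Prior: Beta(9, 2).
Data: 1 success in 23 trials. The binomial likelihood contributes p(1−p)^22, so the posterior is Beta(9+1, 2+22) = Beta(10, 24).
For Beta(a, b) with a, b > 1 the mode is (a−1)/(a+b−2) = 9/32 ≈ 0.281.

p̂_MAP = 0.281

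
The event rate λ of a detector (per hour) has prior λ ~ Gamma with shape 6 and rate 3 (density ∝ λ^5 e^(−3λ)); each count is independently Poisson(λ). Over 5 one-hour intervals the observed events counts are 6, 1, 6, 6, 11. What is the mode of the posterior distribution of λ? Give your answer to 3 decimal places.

Σxᵢ = 6+1+6+6+11 = 30, with n = 5.
Posterior ∝ λ^5e^(−3λ) · λ^30e^(−5λ) = λ^35e^(−8λ), i.e. Gamma(shape=36, rate=8).
The mode of a Gamma(a, b) with a ≥ 1 (shape–rate) is (a−1)/b = 35/8 ≈ 4.375.

λ̂_MAP = 4.375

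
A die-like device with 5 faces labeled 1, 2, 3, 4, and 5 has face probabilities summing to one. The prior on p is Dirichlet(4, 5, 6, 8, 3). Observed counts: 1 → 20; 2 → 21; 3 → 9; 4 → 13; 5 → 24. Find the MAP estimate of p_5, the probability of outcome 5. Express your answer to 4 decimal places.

MAP estimate: 0.2407

The posterior is Dirichlet(αᵢ + nᵢ) = Dirichlet(24, 26, 15, 21, 27).
For a Dirichlet(a₁,…,a_K) with all aᵢ > 1, the mode has j-th component (aⱼ − 1)/(Σaᵢ − K).
Here Σaᵢ = 113 and K = 5, so p_5 = (27 − 1)/(113 − 5) = 26/108 ≈ 0.2407.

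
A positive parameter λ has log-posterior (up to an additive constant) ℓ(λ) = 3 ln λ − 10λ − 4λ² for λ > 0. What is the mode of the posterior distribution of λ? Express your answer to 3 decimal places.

ℓ'(λ) = 3/λ − 10 − 8λ. Setting this to zero and multiplying by λ: 8λ² + 10λ − 3 = 0.
λ = (−10 + √(10² + 4·8·3)) / (2·8) = (−10 + √196) / 16 = (−10 + 14)/16 = 1/4.
ℓ''(λ) = −3/λ² − 8 < 0, confirming a maximum.

λ̂_MAP = 0.250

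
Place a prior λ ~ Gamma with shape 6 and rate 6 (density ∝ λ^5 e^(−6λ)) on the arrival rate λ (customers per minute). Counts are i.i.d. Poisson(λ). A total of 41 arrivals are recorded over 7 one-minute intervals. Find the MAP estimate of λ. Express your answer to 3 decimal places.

λ̂_MAP = 3.538

Σxᵢ = 41, n = 7.
Posterior ∝ λ^5e^(−6λ) · λ^41e^(−7λ) = λ^46e^(−13λ), i.e. Gamma(shape=47, rate=13).
The mode of a Gamma(a, b) with a ≥ 1 (shape–rate) is (a−1)/b = 46/13 ≈ 3.538.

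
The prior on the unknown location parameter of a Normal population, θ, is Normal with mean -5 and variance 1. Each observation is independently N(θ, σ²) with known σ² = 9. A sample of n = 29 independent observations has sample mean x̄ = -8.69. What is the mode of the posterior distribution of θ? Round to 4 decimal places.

θ̂_MAP = -7.8161

n = 29, x̄ = -8.69.
For a Normal prior and Normal likelihood with known variance, the posterior is Normal; its mode equals its mean, the precision-weighted average.
Prior precision 1/σ₀² = 1/1 = 1; data precision n/σ² = 29/9.
θ̂ = (1·(-5) + (29/9)·(-8.69)) / (1 + 29/9) = (-29701/900)/(38/9) = -29701/3800 ≈ -7.8161.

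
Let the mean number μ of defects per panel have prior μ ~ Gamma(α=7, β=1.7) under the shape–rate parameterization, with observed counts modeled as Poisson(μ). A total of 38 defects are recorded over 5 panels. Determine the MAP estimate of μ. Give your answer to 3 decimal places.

Σxᵢ = 38, n = 5.
Posterior ∝ μ^6e^(−1.7μ) · μ^38e^(−5μ) = μ^44e^(−6.7μ), i.e. Gamma(shape=45, rate=6.7).
The mode of a Gamma(a, b) with a ≥ 1 (shape–rate) is (a−1)/b = 44/6.7 ≈ 6.567.

μ̂_MAP = 6.567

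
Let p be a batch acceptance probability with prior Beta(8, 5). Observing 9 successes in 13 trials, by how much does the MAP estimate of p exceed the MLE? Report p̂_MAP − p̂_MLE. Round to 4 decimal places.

MAP − MLE = -0.0256

Posterior is Beta(17, 9); MAP = (17−1)/(26−2) = 16/24 ≈ 0.66667.
MLE ignores the prior: p̂_MLE = k/n = 9/13 ≈ 0.69231.
Difference = 16/24 − 9/13 = -1/39 ≈ -0.0256.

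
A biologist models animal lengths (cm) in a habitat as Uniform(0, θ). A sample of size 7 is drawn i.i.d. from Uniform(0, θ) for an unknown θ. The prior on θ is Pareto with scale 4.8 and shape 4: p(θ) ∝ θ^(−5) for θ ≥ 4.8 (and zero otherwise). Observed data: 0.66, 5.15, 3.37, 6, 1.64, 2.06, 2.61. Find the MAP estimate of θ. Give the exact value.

The Uniform(0, θ) likelihood is θ^(−n) for θ ≥ max(xᵢ), zero otherwise. Here max(xᵢ) = 6.
Posterior ∝ θ^(−5) · θ^(−7) = θ^(−12) on θ ≥ max(4.8, 6) = 6.
This density is strictly decreasing in θ, so the posterior mode lies at the lower boundary of the support.

θ̂_MAP = 6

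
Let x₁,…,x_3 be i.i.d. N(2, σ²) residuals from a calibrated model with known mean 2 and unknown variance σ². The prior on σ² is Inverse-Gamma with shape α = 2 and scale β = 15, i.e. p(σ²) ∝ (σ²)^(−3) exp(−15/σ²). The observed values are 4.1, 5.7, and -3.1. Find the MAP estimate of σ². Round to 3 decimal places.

Sum of squared deviations about the known mean: SS = (4.1−2)² + (5.7−2)² + (-3.1−2)² = 44.11.
The Normal likelihood contributes (σ²)^(−n/2) exp(−SS/(2σ²)), so the posterior is Inverse-Gamma(α + n/2, β + SS/2) = Inverse-Gamma(3.5, 37.055).
The mode of Inverse-Gamma(a, b) is b/(a+1) = 37.055/4.5 ≈ 8.234.

σ̂²_MAP = 8.234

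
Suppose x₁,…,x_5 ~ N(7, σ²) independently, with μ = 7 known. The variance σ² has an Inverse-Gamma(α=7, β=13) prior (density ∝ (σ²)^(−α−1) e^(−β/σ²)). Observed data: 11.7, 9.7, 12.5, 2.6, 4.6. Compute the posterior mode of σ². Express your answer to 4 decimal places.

Sum of squared deviations about the known mean: SS = (11.7−7)² + (9.7−7)² + (12.5−7)² + (2.6−7)² + (4.6−7)² = 84.75.
The Normal likelihood contributes (σ²)^(−n/2) exp(−SS/(2σ²)), so the posterior is Inverse-Gamma(α + n/2, β + SS/2) = Inverse-Gamma(9.5, 55.375).
The mode of Inverse-Gamma(a, b) is b/(a+1) = 55.375/10.5 ≈ 5.2738.

σ̂²_MAP = 5.2738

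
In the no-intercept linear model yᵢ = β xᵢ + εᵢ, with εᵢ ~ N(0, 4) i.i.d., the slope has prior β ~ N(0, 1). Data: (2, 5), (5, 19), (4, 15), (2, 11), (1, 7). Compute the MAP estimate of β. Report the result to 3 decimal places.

β̂_MAP = 3.593

log p(β | y) = −Σ(yᵢ − βxᵢ)²/(2·4) − β²/(2·1) + const.
Setting the derivative to zero: Σxᵢ(yᵢ − βxᵢ)/4 − β/1 = 0, so β = Σxᵢyᵢ / (Σxᵢ² + σ²/τ²).
Σxᵢyᵢ = 2·5 + 5·19 + 4·15 + 2·11 + 1·7 = 194; Σxᵢ² = 50; σ²/τ² = 4.
β̂_MAP = 194 / (50 + 4) = 194/54 ≈ 3.593.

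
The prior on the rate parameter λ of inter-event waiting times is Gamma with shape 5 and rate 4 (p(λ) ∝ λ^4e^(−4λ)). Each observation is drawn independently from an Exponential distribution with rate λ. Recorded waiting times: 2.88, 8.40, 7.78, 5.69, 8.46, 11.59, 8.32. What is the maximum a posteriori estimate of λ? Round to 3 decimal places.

λ̂_MAP = 0.193

The Exponential(rate=λ) likelihood is ∝ λ^n e^(−λΣtᵢ). Here n = 7 and Σtᵢ = 2.88 + 8.40 + 7.78 + 5.69 + 8.46 + 11.59 + 8.32 = 53.12.
Posterior ∝ λ^4e^(−4λ) · λ^7e^(−53.12λ) = λ^11e^(−57.12λ), i.e. Gamma(12, 57.12).
Mode = (a−1)/b = 11/57.12 ≈ 0.193.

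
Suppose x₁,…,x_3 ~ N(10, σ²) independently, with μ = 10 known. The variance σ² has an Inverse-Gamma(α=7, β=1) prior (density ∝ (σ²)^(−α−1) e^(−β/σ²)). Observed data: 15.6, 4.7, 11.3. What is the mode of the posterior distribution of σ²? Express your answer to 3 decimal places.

σ̂²_MAP = 3.323

Sum of squared deviations about the known mean: SS = (15.6−10)² + (4.7−10)² + (11.3−10)² = 61.14.
The Normal likelihood contributes (σ²)^(−n/2) exp(−SS/(2σ²)), so the posterior is Inverse-Gamma(α + n/2, β + SS/2) = Inverse-Gamma(8.5, 31.57).
The mode of Inverse-Gamma(a, b) is b/(a+1) = 31.57/9.5 ≈ 3.323.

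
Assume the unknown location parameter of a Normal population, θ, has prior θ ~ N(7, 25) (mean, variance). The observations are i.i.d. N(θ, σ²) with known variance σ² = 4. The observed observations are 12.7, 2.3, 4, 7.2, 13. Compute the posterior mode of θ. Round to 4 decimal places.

n = 5; x̄ = (12.7 + 2.3 + 4 + 7.2 + 13)/5 = 39.2/5 = 7.84.
For a Normal prior and Normal likelihood with known variance, the posterior is Normal; its mode equals its mean, the precision-weighted average.
Prior precision 1/σ₀² = 1/25 = 0.04; data precision n/σ² = 5/4 = 1.25.
θ̂ = (0.04·7 + 1.25·7.84) / (0.04 + 1.25) = 10.08/1.29 = 336/43 ≈ 7.8140.

θ̂_MAP = 7.8140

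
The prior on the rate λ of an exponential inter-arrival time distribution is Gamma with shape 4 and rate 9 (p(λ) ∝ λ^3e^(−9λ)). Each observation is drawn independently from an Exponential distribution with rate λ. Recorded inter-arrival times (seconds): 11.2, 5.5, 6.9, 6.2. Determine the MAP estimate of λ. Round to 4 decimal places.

λ̂_MAP = 0.1804

The Exponential(rate=λ) likelihood is ∝ λ^n e^(−λΣtᵢ). Here n = 4 and Σtᵢ = 11.2 + 5.5 + 6.9 + 6.2 = 29.8.
Posterior ∝ λ^3e^(−9λ) · λ^4e^(−29.8λ) = λ^7e^(−38.8λ), i.e. Gamma(8, 38.8).
Mode = (a−1)/b = 7/38.8 ≈ 0.1804.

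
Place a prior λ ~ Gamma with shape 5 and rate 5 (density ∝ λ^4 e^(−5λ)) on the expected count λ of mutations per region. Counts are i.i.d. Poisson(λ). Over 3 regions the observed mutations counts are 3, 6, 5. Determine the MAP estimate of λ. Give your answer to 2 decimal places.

λ̂_MAP = 2.25

Σxᵢ = 3+6+5 = 14, with n = 3.
Posterior ∝ λ^4e^(−5λ) · λ^14e^(−3λ) = λ^18e^(−8λ), i.e. Gamma(shape=19, rate=8).
The mode of a Gamma(a, b) with a ≥ 1 (shape–rate) is (a−1)/b = 18/8 ≈ 2.25.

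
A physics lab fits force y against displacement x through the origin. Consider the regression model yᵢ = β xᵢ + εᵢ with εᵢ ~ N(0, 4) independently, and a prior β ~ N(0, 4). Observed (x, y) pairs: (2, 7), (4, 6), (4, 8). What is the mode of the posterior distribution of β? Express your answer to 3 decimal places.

β̂_MAP = 1.892

log p(β | y) = −Σ(yᵢ − βxᵢ)²/(2·4) − β²/(2·4) + const.
Setting the derivative to zero: Σxᵢ(yᵢ − βxᵢ)/4 − β/4 = 0, so β = Σxᵢyᵢ / (Σxᵢ² + σ²/τ²).
Σxᵢyᵢ = 2·7 + 4·6 + 4·8 = 70; Σxᵢ² = 36; σ²/τ² = 1.
β̂_MAP = 70 / (36 + 1) = 70/37 ≈ 1.892.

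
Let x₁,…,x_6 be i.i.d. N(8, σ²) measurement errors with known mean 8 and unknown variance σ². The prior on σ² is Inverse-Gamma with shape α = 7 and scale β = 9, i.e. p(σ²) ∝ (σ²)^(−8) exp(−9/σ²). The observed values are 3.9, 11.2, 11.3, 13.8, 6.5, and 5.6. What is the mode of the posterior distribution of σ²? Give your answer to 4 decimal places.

Sum of squared deviations about the known mean: SS = (3.9−8)² + (11.2−8)² + (11.3−8)² + (13.8−8)² + (6.5−8)² + (5.6−8)² = 79.59.
The Normal likelihood contributes (σ²)^(−n/2) exp(−SS/(2σ²)), so the posterior is Inverse-Gamma(α + n/2, β + SS/2) = Inverse-Gamma(10, 48.795).
The mode of Inverse-Gamma(a, b) is b/(a+1) = 48.795/11 ≈ 4.4359.

σ̂²_MAP = 4.4359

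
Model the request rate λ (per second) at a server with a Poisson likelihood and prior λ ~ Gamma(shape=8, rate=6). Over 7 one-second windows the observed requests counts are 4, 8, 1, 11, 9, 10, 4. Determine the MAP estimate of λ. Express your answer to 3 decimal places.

λ̂_MAP = 4.154

Σxᵢ = 4+8+1+11+9+10+4 = 47, with n = 7.
Posterior ∝ λ^7e^(−6λ) · λ^47e^(−7λ) = λ^54e^(−13λ), i.e. Gamma(shape=55, rate=13).
The mode of a Gamma(a, b) with a ≥ 1 (shape–rate) is (a−1)/b = 54/13 ≈ 4.154.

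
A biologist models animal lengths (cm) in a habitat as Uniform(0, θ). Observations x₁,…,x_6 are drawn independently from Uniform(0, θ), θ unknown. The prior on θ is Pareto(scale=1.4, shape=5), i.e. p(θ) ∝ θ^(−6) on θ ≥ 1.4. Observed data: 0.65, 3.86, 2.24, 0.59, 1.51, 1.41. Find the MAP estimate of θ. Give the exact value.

The Uniform(0, θ) likelihood is θ^(−n) for θ ≥ max(xᵢ), zero otherwise. Here max(xᵢ) = 3.86.
Posterior ∝ θ^(−6) · θ^(−6) = θ^(−12) on θ ≥ max(1.4, 3.86) = 3.86.
This density is strictly decreasing in θ, so the posterior mode lies at the lower boundary of the support.

θ̂_MAP = 3.86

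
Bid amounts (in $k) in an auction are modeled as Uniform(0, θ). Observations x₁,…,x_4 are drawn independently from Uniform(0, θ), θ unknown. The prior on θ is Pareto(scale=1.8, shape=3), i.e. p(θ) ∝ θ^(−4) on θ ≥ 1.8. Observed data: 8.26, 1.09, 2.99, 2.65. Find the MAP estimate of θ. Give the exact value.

The Uniform(0, θ) likelihood is θ^(−n) for θ ≥ max(xᵢ), zero otherwise. Here max(xᵢ) = 8.26.
Posterior ∝ θ^(−4) · θ^(−4) = θ^(−8) on θ ≥ max(1.8, 8.26) = 8.26.
This density is strictly decreasing in θ, so the posterior mode lies at the lower boundary of the support.

θ̂_MAP = 8.26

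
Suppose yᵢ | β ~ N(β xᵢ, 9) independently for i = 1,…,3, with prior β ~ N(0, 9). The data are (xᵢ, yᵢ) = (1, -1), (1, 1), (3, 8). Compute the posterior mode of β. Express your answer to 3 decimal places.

log p(β | y) = −Σ(yᵢ − βxᵢ)²/(2·9) − β²/(2·9) + const.
Setting the derivative to zero: Σxᵢ(yᵢ − βxᵢ)/9 − β/9 = 0, so β = Σxᵢyᵢ / (Σxᵢ² + σ²/τ²).
Σxᵢyᵢ = 1·(-1) + 1·1 + 3·8 = 24; Σxᵢ² = 11; σ²/τ² = 1.
β̂_MAP = 24 / (11 + 1) = 24/12 ≈ 2.000.

β̂_MAP = 2.000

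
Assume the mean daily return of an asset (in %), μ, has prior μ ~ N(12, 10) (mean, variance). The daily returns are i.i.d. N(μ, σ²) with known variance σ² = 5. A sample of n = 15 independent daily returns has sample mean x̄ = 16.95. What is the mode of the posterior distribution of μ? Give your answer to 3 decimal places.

μ̂_MAP = 16.790

n = 15, x̄ = 16.95.
For a Normal prior and Normal likelihood with known variance, the posterior is Normal; its mode equals its mean, the precision-weighted average.
Prior precision 1/σ₀² = 1/10 = 0.1; data precision n/σ² = 15/5 = 3.
μ̂ = (0.1·12 + 3·16.95) / (0.1 + 3) = 52.05/3.1 = 1041/62 ≈ 16.790.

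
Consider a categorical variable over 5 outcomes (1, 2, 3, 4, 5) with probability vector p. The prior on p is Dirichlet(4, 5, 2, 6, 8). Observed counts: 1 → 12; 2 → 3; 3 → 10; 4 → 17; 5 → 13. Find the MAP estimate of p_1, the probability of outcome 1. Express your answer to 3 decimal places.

The posterior is Dirichlet(αᵢ + nᵢ) = Dirichlet(16, 8, 12, 23, 21).
For a Dirichlet(a₁,…,a_K) with all aᵢ > 1, the mode has j-th component (aⱼ − 1)/(Σaᵢ − K).
Here Σaᵢ = 80 and K = 5, so p_1 = (16 − 1)/(80 − 5) = 15/75 ≈ 0.200.

MAP estimate: 0.200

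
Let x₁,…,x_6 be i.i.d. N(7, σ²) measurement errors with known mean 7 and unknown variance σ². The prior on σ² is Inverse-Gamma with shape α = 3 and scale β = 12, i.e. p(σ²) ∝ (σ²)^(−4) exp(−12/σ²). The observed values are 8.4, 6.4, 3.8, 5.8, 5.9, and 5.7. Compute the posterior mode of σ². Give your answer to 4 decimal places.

σ̂²_MAP = 2.9214

Sum of squared deviations about the known mean: SS = (8.4−7)² + (6.4−7)² + (3.8−7)² + (5.8−7)² + (5.9−7)² + (5.7−7)² = 16.9.
The Normal likelihood contributes (σ²)^(−n/2) exp(−SS/(2σ²)), so the posterior is Inverse-Gamma(α + n/2, β + SS/2) = Inverse-Gamma(6, 20.45).
The mode of Inverse-Gamma(a, b) is b/(a+1) = 20.45/7 ≈ 2.9214.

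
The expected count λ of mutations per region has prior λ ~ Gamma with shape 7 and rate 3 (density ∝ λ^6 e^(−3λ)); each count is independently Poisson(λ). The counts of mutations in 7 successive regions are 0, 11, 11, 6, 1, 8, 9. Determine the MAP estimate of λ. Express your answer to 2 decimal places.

λ̂_MAP = 5.20

Σxᵢ = 0+11+11+6+1+8+9 = 46, with n = 7.
Posterior ∝ λ^6e^(−3λ) · λ^46e^(−7λ) = λ^52e^(−10λ), i.e. Gamma(shape=53, rate=10).
The mode of a Gamma(a, b) with a ≥ 1 (shape–rate) is (a−1)/b = 52/10 ≈ 5.20.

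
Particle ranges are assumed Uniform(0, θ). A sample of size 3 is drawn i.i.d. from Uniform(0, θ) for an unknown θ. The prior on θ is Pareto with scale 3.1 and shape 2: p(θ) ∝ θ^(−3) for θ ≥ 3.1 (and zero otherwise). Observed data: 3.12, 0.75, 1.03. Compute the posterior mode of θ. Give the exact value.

The Uniform(0, θ) likelihood is θ^(−n) for θ ≥ max(xᵢ), zero otherwise. Here max(xᵢ) = 3.12.
Posterior ∝ θ^(−3) · θ^(−3) = θ^(−6) on θ ≥ max(3.1, 3.12) = 3.12.
This density is strictly decreasing in θ, so the posterior mode lies at the lower boundary of the support.

θ̂_MAP = 3.12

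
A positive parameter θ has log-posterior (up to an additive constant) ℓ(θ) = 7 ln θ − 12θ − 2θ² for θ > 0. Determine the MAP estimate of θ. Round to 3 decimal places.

θ̂_MAP = 0.500

ℓ'(θ) = 7/θ − 12 − 4θ. Setting this to zero and multiplying by θ: 4θ² + 12θ − 7 = 0.
θ = (−12 + √(12² + 4·4·7)) / (2·4) = (−12 + √256) / 8 = (−12 + 16)/8 = 1/2.
ℓ''(θ) = −7/θ² − 4 < 0, confirming a maximum.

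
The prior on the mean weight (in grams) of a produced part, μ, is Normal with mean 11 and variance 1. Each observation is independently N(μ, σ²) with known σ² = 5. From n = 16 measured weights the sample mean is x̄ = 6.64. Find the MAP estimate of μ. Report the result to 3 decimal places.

n = 16, x̄ = 6.64.
For a Normal prior and Normal likelihood with known variance, the posterior is Normal; its mode equals its mean, the precision-weighted average.
Prior precision 1/σ₀² = 1/1 = 1; data precision n/σ² = 16/5 = 3.2.
μ̂ = (1·11 + 3.2·6.64) / (1 + 3.2) = 32.248/4.2 = 4031/525 ≈ 7.678.

μ̂_MAP = 7.678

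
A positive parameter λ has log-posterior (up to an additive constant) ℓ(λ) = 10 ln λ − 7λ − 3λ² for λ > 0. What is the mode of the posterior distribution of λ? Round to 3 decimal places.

ℓ'(λ) = 10/λ − 7 − 6λ. Setting this to zero and multiplying by λ: 6λ² + 7λ − 10 = 0.
λ = (−7 + √(7² + 4·6·10)) / (2·6) = (−7 + √289) / 12 = (−7 + 17)/12 = 5/6.
ℓ''(λ) = −10/λ² − 6 < 0, confirming a maximum.

λ̂_MAP = 0.833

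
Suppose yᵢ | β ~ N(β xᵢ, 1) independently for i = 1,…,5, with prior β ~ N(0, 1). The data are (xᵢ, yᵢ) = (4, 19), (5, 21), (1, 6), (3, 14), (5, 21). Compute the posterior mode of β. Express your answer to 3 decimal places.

log p(β | y) = −Σ(yᵢ − βxᵢ)²/(2·1) − β²/(2·1) + const.
Setting the derivative to zero: Σxᵢ(yᵢ − βxᵢ)/1 − β/1 = 0, so β = Σxᵢyᵢ / (Σxᵢ² + σ²/τ²).
Σxᵢyᵢ = 4·19 + 5·21 + 1·6 + 3·14 + 5·21 = 334; Σxᵢ² = 76; σ²/τ² = 1.
β̂_MAP = 334 / (76 + 1) = 334/77 ≈ 4.338.

β̂_MAP = 4.338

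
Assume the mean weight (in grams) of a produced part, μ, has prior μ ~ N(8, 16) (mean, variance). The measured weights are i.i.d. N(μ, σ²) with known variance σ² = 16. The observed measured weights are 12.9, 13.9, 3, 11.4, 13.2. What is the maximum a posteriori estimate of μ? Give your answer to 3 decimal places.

μ̂_MAP = 10.400

n = 5; x̄ = (12.9 + 13.9 + 3 + 11.4 + 13.2)/5 = 54.4/5 = 10.88.
For a Normal prior and Normal likelihood with known variance, the posterior is Normal; its mode equals its mean, the precision-weighted average.
Prior precision 1/σ₀² = 1/16 = 0.0625; data precision n/σ² = 5/16 = 0.3125.
μ̂ = (0.0625·8 + 0.3125·10.88) / (0.0625 + 0.3125) = 3.9/0.375 = 10.400.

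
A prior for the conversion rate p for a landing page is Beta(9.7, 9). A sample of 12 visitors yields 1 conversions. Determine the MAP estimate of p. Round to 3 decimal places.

Prior: Beta(9.7, 9).
Data: 1 success in 12 trials. The binomial likelihood contributes p(1−p)^11, so the posterior is Beta(9.7+1, 9+11) = Beta(10.7, 20).
For Beta(a, b) with a, b > 1 the mode is (a−1)/(a+b−2) = 9.7/28.7 ≈ 0.338.

p̂_MAP = 0.338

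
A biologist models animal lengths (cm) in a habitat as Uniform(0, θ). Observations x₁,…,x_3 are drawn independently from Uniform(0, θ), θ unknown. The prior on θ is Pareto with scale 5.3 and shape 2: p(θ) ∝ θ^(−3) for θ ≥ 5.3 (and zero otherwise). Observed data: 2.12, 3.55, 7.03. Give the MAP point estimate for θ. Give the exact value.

The Uniform(0, θ) likelihood is θ^(−n) for θ ≥ max(xᵢ), zero otherwise. Here max(xᵢ) = 7.03.
Posterior ∝ θ^(−3) · θ^(−3) = θ^(−6) on θ ≥ max(5.3, 7.03) = 7.03.
This density is strictly decreasing in θ, so the posterior mode lies at the lower boundary of the support.

θ̂_MAP = 7.03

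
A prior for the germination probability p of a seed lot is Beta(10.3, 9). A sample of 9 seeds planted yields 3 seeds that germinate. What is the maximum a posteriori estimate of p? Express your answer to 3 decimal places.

Prior: Beta(10.3, 9).
Data: 3 successes in 9 trials. The binomial likelihood contributes p^3(1−p)^6, so the posterior is Beta(10.3+3, 9+6) = Beta(13.3, 15).
For Beta(a, b) with a, b > 1 the mode is (a−1)/(a+b−2) = 12.3/26.3 ≈ 0.468.

p̂_MAP = 0.468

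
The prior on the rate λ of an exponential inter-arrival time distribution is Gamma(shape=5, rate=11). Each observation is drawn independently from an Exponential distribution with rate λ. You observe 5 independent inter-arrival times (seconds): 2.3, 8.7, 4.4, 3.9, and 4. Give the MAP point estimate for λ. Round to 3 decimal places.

λ̂_MAP = 0.262

The Exponential(rate=λ) likelihood is ∝ λ^n e^(−λΣtᵢ). Here n = 5 and Σtᵢ = 2.3 + 8.7 + 4.4 + 3.9 + 4 = 23.3.
Posterior ∝ λ^4e^(−11λ) · λ^5e^(−23.3λ) = λ^9e^(−34.3λ), i.e. Gamma(10, 34.3).
Mode = (a−1)/b = 9/34.3 ≈ 0.262.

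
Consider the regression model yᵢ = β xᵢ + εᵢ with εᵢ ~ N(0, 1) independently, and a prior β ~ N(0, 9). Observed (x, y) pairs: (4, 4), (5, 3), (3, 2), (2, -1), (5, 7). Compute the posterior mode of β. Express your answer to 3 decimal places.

β̂_MAP = 0.885

log p(β | y) = −Σ(yᵢ − βxᵢ)²/(2·1) − β²/(2·9) + const.
Setting the derivative to zero: Σxᵢ(yᵢ − βxᵢ)/1 − β/9 = 0, so β = Σxᵢyᵢ / (Σxᵢ² + σ²/τ²).
Σxᵢyᵢ = 4·4 + 5·3 + 3·2 + 2·(-1) + 5·7 = 70; Σxᵢ² = 79; σ²/τ² = 1/9.
β̂_MAP = 70 / (79 + 1/9) = 70/(712/9) = 315/356 ≈ 0.885.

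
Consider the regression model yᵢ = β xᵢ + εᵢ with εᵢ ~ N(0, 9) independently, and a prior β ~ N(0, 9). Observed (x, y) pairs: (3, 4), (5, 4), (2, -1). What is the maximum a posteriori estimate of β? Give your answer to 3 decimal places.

log p(β | y) = −Σ(yᵢ − βxᵢ)²/(2·9) − β²/(2·9) + const.
Setting the derivative to zero: Σxᵢ(yᵢ − βxᵢ)/9 − β/9 = 0, so β = Σxᵢyᵢ / (Σxᵢ² + σ²/τ²).
Σxᵢyᵢ = 3·4 + 5·4 + 2·(-1) = 30; Σxᵢ² = 38; σ²/τ² = 1.
β̂_MAP = 30 / (38 + 1) = 30/39 ≈ 0.769.

β̂_MAP = 0.769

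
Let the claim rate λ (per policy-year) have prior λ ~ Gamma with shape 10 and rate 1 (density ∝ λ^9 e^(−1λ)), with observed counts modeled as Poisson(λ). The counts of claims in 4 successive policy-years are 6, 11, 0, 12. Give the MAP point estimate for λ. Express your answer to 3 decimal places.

λ̂_MAP = 7.600

Σxᵢ = 6+11+0+12 = 29, with n = 4.
Posterior ∝ λ^9e^(−1λ) · λ^29e^(−4λ) = λ^38e^(−5λ), i.e. Gamma(shape=39, rate=5).
The mode of a Gamma(a, b) with a ≥ 1 (shape–rate) is (a−1)/b = 38/5 ≈ 7.600.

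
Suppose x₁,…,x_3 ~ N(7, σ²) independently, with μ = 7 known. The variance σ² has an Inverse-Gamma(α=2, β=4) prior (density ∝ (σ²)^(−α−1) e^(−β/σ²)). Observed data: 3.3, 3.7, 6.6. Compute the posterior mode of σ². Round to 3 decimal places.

σ̂²_MAP = 3.638

Sum of squared deviations about the known mean: SS = (3.3−7)² + (3.7−7)² + (6.6−7)² = 24.74.
The Normal likelihood contributes (σ²)^(−n/2) exp(−SS/(2σ²)), so the posterior is Inverse-Gamma(α + n/2, β + SS/2) = Inverse-Gamma(3.5, 16.37).
The mode of Inverse-Gamma(a, b) is b/(a+1) = 16.37/4.5 ≈ 3.638.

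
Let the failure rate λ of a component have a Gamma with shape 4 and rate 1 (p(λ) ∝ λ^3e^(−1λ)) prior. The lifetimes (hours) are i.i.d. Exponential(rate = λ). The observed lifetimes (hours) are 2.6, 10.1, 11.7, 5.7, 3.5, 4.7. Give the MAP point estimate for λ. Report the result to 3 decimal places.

λ̂_MAP = 0.229

The Exponential(rate=λ) likelihood is ∝ λ^n e^(−λΣtᵢ). Here n = 6 and Σtᵢ = 2.6 + 10.1 + 11.7 + 5.7 + 3.5 + 4.7 = 38.3.
Posterior ∝ λ^3e^(−1λ) · λ^6e^(−38.3λ) = λ^9e^(−39.3λ), i.e. Gamma(10, 39.3).
Mode = (a−1)/b = 9/39.3 ≈ 0.229.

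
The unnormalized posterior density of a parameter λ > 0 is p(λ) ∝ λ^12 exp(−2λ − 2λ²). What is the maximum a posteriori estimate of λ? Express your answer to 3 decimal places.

λ̂_MAP = 1.500

ℓ'(λ) = 12/λ − 2 − 4λ. Setting this to zero and multiplying by λ: 4λ² + 2λ − 12 = 0.
λ = (−2 + √(2² + 4·4·12)) / (2·4) = (−2 + √196) / 8 = (−2 + 14)/8 = 3/2.
ℓ''(λ) = −12/λ² − 4 < 0, confirming a maximum.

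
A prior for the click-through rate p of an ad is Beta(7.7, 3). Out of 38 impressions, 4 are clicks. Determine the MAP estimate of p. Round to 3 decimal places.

p̂_MAP = 0.229

Prior: Beta(7.7, 3).
Data: 4 successes in 38 trials. The binomial likelihood contributes p^4(1−p)^34, so the posterior is Beta(7.7+4, 3+34) = Beta(11.7, 37).
For Beta(a, b) with a, b > 1 the mode is (a−1)/(a+b−2) = 10.7/46.7 ≈ 0.229.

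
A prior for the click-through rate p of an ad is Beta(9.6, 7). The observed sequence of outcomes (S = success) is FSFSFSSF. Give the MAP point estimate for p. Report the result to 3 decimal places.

Prior: Beta(9.6, 7).
Data: 4 successes in 8 trials (from the sequence). The binomial likelihood contributes p^4(1−p)^4, so the posterior is Beta(9.6+4, 7+4) = Beta(13.6, 11).
For Beta(a, b) with a, b > 1 the mode is (a−1)/(a+b−2) = 12.6/22.6 ≈ 0.558.

p̂_MAP = 0.558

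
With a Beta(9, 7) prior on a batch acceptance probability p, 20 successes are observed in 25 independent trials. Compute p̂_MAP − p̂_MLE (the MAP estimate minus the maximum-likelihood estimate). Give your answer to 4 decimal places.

Posterior is Beta(29, 12); MAP = (29−1)/(41−2) = 28/39 ≈ 0.71795.
MLE ignores the prior: p̂_MLE = k/n = 20/25 ≈ 0.80000.
Difference = 28/39 − 20/25 = -16/195 ≈ -0.0821.

MAP − MLE = -0.0821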